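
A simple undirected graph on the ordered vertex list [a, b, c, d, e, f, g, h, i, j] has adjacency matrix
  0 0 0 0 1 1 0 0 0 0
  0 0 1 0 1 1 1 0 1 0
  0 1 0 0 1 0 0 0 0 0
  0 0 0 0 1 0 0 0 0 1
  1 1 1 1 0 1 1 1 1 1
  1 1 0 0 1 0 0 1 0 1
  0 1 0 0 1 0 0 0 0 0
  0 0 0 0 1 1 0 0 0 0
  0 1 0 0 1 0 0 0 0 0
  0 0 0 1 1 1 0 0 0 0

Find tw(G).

2

A width-2 tree decomposition is:
Bags: B1 = {b, e, f}  B2 = {b, c, e}  B3 = {e, f, j}  B4 = {b, e, g}  B5 = {a, e, f}  B6 = {e, f, h}  B7 = {d, e, j}  B8 = {b, e, i}
Tree: B1–B2, B1–B3, B2–B4, B1–B5, B3–B6, B3–B7, B1–B8
The largest bag has 3 vertices, giving width 2; this decomposition certifies tw(G) ≤ 2. Conversely, {d, e, j} is a clique of size 3, and the vertices of any clique must share a bag in every tree decomposition; so some bag has ≥ 3 vertices and tw(G) ≥ 2. The upper and lower bounds meet at 2, so that is the treewidth.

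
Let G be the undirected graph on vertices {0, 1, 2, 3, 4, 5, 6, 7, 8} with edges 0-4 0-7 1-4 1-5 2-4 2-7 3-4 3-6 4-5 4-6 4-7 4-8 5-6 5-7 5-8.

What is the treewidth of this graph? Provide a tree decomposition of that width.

Treewidth 2.
One optimal decomposition is:
Bags: B1 = {4, 5, 6}  B2 = {4, 5, 7}  B3 = {2, 4, 7}  B4 = {3, 4, 6}  B5 = {1, 4, 5}  B6 = {4, 5, 8}  B7 = {0, 4, 7}
Tree: B1–B2, B2–B3, B1–B4, B1–B5, B2–B6, B3–B7

The largest bag has 3 vertices, giving width 2; this decomposition certifies tw(G) ≤ 2. Conversely, {0, 4, 7} is a clique of size 3, and the vertices of any clique must share a bag in every tree decomposition; so some bag has ≥ 3 vertices and tw(G) ≥ 2. Combining the bounds, tw(G) = 2.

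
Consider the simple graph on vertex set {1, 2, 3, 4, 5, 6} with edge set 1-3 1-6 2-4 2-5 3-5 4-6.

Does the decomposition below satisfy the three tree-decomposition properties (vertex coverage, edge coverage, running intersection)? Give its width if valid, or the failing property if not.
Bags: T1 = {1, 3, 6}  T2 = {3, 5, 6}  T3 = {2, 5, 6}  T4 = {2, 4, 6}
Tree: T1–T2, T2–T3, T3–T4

Yes; width 2.

Checking the three conditions: (i) the bags cover all of {1, 2, 3, 4, 5, 6}; (ii) for each edge, some bag contains both endpoints; (iii) the bags containing any fixed vertex form a subtree. All hold, so the decomposition is valid with width 3 − 1 = 2.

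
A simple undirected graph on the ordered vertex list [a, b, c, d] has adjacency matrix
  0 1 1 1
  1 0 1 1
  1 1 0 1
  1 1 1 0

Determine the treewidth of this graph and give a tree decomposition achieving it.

Treewidth 3.
One optimal decomposition is:
Bags: B1 = {a, b, c, d}
Tree: (single bag)

With just one bag of size 4, the width is 4 − 1 = 3, so tw(G) ≤ 3. Conversely, {a, b, c, d} is a clique of size 4, and the vertices of any clique must share a bag in every tree decomposition; so some bag has ≥ 4 vertices and tw(G) ≥ 3. Hence tw(G) = 3 exactly.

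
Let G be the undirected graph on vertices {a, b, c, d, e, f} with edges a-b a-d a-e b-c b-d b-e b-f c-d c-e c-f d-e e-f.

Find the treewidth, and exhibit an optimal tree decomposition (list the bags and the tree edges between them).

The largest bag has 4 vertices, giving width 3; this decomposition certifies tw(G) ≤ 3. On the other hand G contains the 4-clique {b, c, d, e}. A clique must lie in a single bag of any decomposition, so no decomposition can have width below 3. Hence tw(G) = 3 exactly.

Treewidth 3.
Bags: B1 = {b, c, d, e}  B2 = {a, b, d, e}  B3 = {b, c, e, f}
Tree: B1–B2, B1–B3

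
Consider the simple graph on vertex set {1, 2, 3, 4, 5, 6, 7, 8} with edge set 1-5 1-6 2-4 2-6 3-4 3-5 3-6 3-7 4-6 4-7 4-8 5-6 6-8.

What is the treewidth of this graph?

A width-2 tree decomposition is:
Bags: B1 = {3, 4, 6}  B2 = {3, 5, 6}  B3 = {4, 6, 8}  B4 = {1, 5, 6}  B5 = {3, 4, 7}  B6 = {2, 4, 6}
Tree: B1–B2, B1–B3, B2–B4, B1–B5, B1–B6
Every bag has size at most 3, so the width is 3 − 1 = 2 and tw(G) ≤ 2. On the other hand G contains the 3-clique {1, 5, 6}. A clique must lie in a single bag of any decomposition, so no decomposition can have width below 2. Hence tw(G) = 2 exactly.

2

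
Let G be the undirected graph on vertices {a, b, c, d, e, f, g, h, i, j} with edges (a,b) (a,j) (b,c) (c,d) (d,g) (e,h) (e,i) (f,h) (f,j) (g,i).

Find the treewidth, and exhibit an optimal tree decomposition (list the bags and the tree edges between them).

The largest bag has 3 vertices, giving width 2; this decomposition certifies tw(G) ≤ 2. Since c–b–a–j–f–h–e–i–g–d–c is a cycle in G, G is not acyclic. Forests are exactly the graphs of treewidth ≤ 1, so tw(G) ≥ 2. The upper and lower bounds meet at 2, so that is the treewidth.

Treewidth 2.
One optimal decomposition is:
Bags: B1 = {a, b, c}  B2 = {a, c, j}  B3 = {c, f, j}  B4 = {c, f, h}  B5 = {c, e, h}  B6 = {c, e, i}  B7 = {c, g, i}  B8 = {c, d, g}
Tree: B1–B2, B2–B3, B3–B4, B4–B5, B5–B6, B6–B7, B7–B8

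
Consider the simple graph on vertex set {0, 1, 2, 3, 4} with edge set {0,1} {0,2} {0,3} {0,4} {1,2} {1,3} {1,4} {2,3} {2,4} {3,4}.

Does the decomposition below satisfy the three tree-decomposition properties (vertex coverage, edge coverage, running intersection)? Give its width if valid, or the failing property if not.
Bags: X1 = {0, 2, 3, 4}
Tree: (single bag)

A tree decomposition must satisfy three properties: every vertex lies in some bag; for every edge, both endpoints lie together in some bag; and for every vertex, the bags containing it form a connected subtree. Here vertex 1 appears in no bag, so the decomposition is invalid.

No — vertex 1 appears in no bag.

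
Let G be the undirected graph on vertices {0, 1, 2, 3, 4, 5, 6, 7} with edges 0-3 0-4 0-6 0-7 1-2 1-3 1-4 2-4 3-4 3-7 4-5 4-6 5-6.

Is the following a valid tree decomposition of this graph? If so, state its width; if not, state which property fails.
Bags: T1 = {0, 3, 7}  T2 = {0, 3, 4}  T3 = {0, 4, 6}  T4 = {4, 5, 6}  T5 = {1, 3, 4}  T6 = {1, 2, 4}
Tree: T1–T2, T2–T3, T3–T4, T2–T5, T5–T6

Checking the three conditions: (i) the bags cover all of {0, 1, 2, 3, 4, 5, 6, 7}; (ii) for each edge, some bag contains both endpoints; (iii) the bags containing any fixed vertex form a subtree. All hold, so the decomposition is valid with width 3 − 1 = 2.

Yes; width 2.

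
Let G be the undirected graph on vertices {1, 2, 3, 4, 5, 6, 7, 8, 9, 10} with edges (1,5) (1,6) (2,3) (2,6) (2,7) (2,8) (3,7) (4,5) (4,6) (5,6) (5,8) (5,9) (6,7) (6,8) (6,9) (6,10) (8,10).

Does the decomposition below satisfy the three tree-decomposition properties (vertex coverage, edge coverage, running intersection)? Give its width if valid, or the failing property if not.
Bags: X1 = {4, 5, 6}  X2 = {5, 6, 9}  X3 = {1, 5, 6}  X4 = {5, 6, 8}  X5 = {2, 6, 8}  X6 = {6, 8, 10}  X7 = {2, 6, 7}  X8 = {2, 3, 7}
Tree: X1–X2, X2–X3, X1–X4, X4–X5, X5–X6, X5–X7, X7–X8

Yes; width 2.

Checking the three conditions: (i) the bags cover all of {1, 2, 3, 4, 5, 6, 7, 8, 9, 10}; (ii) for each edge, some bag contains both endpoints; (iii) the bags containing any fixed vertex form a subtree. All hold, so the decomposition is valid with width 3 − 1 = 2.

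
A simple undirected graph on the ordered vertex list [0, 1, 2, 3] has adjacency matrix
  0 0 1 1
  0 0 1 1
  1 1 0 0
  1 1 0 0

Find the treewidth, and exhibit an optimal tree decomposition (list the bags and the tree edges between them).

Every bag has size at most 3, so the width is 3 − 1 = 2 and tw(G) ≤ 2. For the lower bound, G contains the cycle 2–1–3–0–2, so G is not a forest; only forests have treewidth ≤ 1, hence tw(G) ≥ 2. Combining the bounds, tw(G) = 2.

Treewidth 2.
One optimal decomposition is:
Bags: B1 = {1, 2, 3}  B2 = {0, 2, 3}
Tree: B1–B2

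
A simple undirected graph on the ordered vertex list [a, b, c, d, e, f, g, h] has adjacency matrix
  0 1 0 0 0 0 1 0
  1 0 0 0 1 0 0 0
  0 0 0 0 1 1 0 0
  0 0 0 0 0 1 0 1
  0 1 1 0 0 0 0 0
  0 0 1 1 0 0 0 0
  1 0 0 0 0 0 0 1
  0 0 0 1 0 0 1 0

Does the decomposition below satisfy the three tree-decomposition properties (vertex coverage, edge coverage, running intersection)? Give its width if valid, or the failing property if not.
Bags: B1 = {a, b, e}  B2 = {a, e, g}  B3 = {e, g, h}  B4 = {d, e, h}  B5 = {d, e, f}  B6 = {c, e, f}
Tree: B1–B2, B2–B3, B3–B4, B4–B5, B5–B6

Checking the three conditions: (i) the bags cover all of {a, b, c, d, e, f, g, h}; (ii) for each edge, some bag contains both endpoints; (iii) the bags containing any fixed vertex form a subtree. All hold, so the decomposition is valid with width 3 − 1 = 2.

Yes; width 2.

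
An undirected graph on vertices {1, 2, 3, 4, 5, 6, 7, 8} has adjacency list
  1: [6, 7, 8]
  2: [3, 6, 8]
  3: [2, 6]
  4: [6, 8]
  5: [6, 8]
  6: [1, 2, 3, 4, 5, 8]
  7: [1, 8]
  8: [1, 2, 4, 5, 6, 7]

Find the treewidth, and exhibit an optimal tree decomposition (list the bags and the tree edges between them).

Treewidth 2.
Bags: B1 = {4, 6, 8}  B2 = {1, 6, 8}  B3 = {2, 6, 8}  B4 = {1, 7, 8}  B5 = {2, 3, 6}  B6 = {5, 6, 8}
Tree: B1–B2, B2–B3, B2–B4, B3–B5, B1–B6

Each bag holds 3 vertices, so the decomposition has width 2, which upper-bounds the treewidth. Conversely, {1, 6, 8} is a clique of size 3, and the vertices of any clique must share a bag in every tree decomposition; so some bag has ≥ 3 vertices and tw(G) ≥ 2. Hence tw(G) = 2 exactly.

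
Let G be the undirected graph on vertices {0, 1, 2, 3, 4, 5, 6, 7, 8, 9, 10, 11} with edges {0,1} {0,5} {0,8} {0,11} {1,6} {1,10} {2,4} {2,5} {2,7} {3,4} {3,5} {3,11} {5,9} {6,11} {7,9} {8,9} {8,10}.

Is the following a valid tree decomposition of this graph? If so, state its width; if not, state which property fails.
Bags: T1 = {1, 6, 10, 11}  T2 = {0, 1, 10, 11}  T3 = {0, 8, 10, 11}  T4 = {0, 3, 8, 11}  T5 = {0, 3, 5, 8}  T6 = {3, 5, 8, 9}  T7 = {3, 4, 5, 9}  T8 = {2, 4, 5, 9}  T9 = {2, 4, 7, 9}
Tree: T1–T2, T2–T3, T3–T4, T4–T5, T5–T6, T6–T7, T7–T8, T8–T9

Yes; width 3.

Checking the three conditions: (i) the bags cover all of {0, 1, 2, 3, 4, 5, 6, 7, 8, 9, 10, 11}; (ii) for each edge, some bag contains both endpoints; (iii) the bags containing any fixed vertex form a subtree. All hold, so the decomposition is valid with width 4 − 1 = 3.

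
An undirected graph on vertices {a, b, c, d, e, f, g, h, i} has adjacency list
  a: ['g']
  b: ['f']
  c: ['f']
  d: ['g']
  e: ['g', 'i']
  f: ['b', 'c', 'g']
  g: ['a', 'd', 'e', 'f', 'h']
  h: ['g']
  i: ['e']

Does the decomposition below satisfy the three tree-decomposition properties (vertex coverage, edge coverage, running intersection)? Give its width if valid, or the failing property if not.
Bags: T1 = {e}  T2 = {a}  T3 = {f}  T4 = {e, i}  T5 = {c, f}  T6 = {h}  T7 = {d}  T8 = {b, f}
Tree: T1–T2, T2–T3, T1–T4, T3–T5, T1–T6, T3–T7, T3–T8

No — vertex g appears in no bag.

A tree decomposition must satisfy three properties: every vertex lies in some bag; for every edge, both endpoints lie together in some bag; and for every vertex, the bags containing it form a connected subtree. Here vertex g appears in no bag, so the decomposition is invalid.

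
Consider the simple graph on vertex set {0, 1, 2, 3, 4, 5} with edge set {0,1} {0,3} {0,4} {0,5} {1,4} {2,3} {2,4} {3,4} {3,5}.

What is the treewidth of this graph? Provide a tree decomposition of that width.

Treewidth 2.
Bags: B1 = {2, 3, 4}  B2 = {0, 3, 4}  B3 = {0, 1, 4}  B4 = {0, 3, 5}
Tree: B1–B2, B2–B3, B2–B4

Each bag holds 3 vertices, so the decomposition has width 2, which upper-bounds the treewidth. For the lower bound, the 3 vertices {0, 1, 4} are pairwise adjacent, and any tree decomposition puts a clique entirely inside one bag — forcing width ≥ 2. Therefore the treewidth is 2.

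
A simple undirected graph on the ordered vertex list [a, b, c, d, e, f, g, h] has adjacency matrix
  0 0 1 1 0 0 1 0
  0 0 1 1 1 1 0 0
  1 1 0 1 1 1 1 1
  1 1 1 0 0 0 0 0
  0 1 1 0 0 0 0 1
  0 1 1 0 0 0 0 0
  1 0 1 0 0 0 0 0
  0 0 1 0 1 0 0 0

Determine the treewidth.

A width-2 tree decomposition is:
Bags: B1 = {b, c, d}  B2 = {a, c, d}  B3 = {b, c, e}  B4 = {a, c, g}  B5 = {b, c, f}  B6 = {c, e, h}
Tree: B1–B2, B1–B3, B2–B4, B1–B5, B3–B6
Each bag holds 3 vertices, so the decomposition has width 2, which upper-bounds the treewidth. On the other hand G contains the 3-clique {a, c, g}. A clique must lie in a single bag of any decomposition, so no decomposition can have width below 2. Therefore the treewidth is 2.

2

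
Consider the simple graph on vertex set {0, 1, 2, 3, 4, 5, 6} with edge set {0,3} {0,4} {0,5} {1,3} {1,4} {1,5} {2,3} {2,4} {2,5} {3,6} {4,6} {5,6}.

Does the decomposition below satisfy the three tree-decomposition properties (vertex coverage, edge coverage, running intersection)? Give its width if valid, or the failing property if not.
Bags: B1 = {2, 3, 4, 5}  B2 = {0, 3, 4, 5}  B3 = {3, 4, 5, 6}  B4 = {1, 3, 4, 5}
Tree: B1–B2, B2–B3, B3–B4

Vertex coverage: the bags together contain {0, 1, 2, 3, 4, 5, 6}, the full vertex set. Edge coverage: each edge of G has both endpoints in at least one bag. Running intersection: for every vertex, the bags containing it form a connected subtree. All three properties hold, so this is a valid tree decomposition of width max|bag| − 1 = 3, and hence tw(G) ≤ 3.

Yes; width 3.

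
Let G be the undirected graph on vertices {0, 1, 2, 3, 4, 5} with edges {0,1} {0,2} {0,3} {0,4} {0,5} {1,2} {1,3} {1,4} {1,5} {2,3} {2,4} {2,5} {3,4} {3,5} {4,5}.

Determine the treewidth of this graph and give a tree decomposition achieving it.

Treewidth 5.
One optimal decomposition is:
Bags: B1 = {0, 1, 2, 3, 4, 5}
Tree: (single bag)

With just one bag of size 6, the width is 6 − 1 = 5, so tw(G) ≤ 5. For the lower bound, the 6 vertices {0, 1, 2, 3, 4, 5} are pairwise adjacent, and any tree decomposition puts a clique entirely inside one bag — forcing width ≥ 5. The upper and lower bounds meet at 5, so that is the treewidth.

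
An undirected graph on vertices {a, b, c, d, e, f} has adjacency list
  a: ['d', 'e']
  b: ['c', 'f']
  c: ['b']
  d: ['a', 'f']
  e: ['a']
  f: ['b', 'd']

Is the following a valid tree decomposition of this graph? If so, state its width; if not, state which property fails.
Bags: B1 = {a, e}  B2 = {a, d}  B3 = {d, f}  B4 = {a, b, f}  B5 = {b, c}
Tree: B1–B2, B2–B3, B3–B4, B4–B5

A tree decomposition must satisfy three properties: every vertex lies in some bag; for every edge, both endpoints lie together in some bag; and for every vertex, the bags containing it form a connected subtree. Here bags containing vertex a are not connected in the tree, so the decomposition is invalid.

No — bags containing vertex a are not connected in the tree.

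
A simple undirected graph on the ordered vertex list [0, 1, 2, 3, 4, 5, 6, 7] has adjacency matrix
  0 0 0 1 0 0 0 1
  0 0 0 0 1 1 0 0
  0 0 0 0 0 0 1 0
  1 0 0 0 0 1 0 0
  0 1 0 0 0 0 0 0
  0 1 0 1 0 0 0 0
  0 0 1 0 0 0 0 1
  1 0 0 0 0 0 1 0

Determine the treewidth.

1

A width-1 tree decomposition is:
Bags: B1 = {2, 6}  B2 = {6, 7}  B3 = {0, 7}  B4 = {0, 3}  B5 = {3, 5}  B6 = {1, 5}  B7 = {1, 4}
Tree: B1–B2, B2–B3, B3–B4, B4–B5, B5–B6, B6–B7
Each bag holds 2 vertices, so the decomposition has width 1, which upper-bounds the treewidth. Since G has at least one edge (e.g. 2–6), it is not an edgeless graph, so tw(G) ≥ 1. Hence tw(G) = 1 exactly.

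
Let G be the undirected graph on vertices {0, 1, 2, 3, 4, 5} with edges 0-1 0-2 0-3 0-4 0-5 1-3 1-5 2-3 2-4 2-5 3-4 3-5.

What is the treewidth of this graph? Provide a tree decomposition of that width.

Treewidth 3.
One such decomposition:
Bags: B1 = {0, 2, 3, 4}  B2 = {0, 2, 3, 5}  B3 = {0, 1, 3, 5}
Tree: B1–B2, B2–B3

The largest bag has 4 vertices, giving width 3; this decomposition certifies tw(G) ≤ 3. Conversely, {0, 1, 3, 5} is a clique of size 4, and the vertices of any clique must share a bag in every tree decomposition; so some bag has ≥ 4 vertices and tw(G) ≥ 3. Combining the bounds, tw(G) = 3.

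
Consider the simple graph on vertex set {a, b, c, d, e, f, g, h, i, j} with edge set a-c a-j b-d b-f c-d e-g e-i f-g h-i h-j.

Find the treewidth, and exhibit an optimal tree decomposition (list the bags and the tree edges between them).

Treewidth 2.
One such decomposition:
Bags: B1 = {a, h, j}  B2 = {a, h, i}  B3 = {a, e, i}  B4 = {a, e, g}  B5 = {a, f, g}  B6 = {a, b, f}  B7 = {a, b, d}  B8 = {a, c, d}
Tree: B1–B2, B2–B3, B3–B4, B4–B5, B5–B6, B6–B7, B7–B8

The largest bag has 3 vertices, giving width 2; this decomposition certifies tw(G) ≤ 2. Since a–j–h–i–e–g–f–b–d–c–a is a cycle in G, G is not acyclic. Forests are exactly the graphs of treewidth ≤ 1, so tw(G) ≥ 2. Therefore the treewidth is 2.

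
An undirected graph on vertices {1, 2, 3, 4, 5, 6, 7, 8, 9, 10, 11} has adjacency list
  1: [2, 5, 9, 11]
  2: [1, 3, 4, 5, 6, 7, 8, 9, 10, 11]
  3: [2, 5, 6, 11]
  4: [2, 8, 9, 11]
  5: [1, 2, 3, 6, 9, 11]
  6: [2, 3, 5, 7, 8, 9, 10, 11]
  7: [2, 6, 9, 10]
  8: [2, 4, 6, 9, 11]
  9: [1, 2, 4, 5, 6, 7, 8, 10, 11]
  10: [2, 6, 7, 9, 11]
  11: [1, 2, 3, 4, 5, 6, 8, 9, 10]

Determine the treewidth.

4

A width-4 tree decomposition is:
Bags: B1 = {2, 6, 8, 9, 11}  B2 = {2, 4, 8, 9, 11}  B3 = {2, 5, 6, 9, 11}  B4 = {1, 2, 5, 9, 11}  B5 = {2, 6, 9, 10, 11}  B6 = {2, 6, 7, 9, 10}  B7 = {2, 3, 5, 6, 11}
Tree: B1–B2, B1–B3, B3–B4, B3–B5, B5–B6, B3–B7
The largest bag has 5 vertices, giving width 4; this decomposition certifies tw(G) ≤ 4. Conversely, {1, 2, 5, 9, 11} is a clique of size 5, and the vertices of any clique must share a bag in every tree decomposition; so some bag has ≥ 5 vertices and tw(G) ≥ 4. Hence tw(G) = 4 exactly.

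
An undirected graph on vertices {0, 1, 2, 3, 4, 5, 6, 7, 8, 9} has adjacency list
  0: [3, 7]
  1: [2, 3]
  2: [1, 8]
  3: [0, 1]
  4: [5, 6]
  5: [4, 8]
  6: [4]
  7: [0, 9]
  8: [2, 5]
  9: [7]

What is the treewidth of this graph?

1

A width-1 tree decomposition is:
Bags: B1 = {7, 9}  B2 = {0, 7}  B3 = {0, 3}  B4 = {1, 3}  B5 = {1, 2}  B6 = {2, 8}  B7 = {5, 8}  B8 = {4, 5}  B9 = {4, 6}
Tree: B1–B2, B2–B3, B3–B4, B4–B5, B5–B6, B6–B7, B7–B8, B8–B9
Every bag has size at most 2, so the width is 2 − 1 = 1 and tw(G) ≤ 1. Any graph with an edge has treewidth ≥ 1, and G has the edge 9–7. Therefore the treewidth is 1.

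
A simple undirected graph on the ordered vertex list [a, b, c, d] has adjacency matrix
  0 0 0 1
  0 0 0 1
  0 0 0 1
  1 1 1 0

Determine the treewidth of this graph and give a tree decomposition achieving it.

Treewidth 1.
One such decomposition:
Bags: B1 = {a, d}  B2 = {c, d}  B3 = {b, d}
Tree: B1–B2, B2–B3

Each bag holds 2 vertices, so the decomposition has width 1, which upper-bounds the treewidth. Since G has at least one edge (e.g. a–d), it is not an edgeless graph, so tw(G) ≥ 1. Combining the bounds, tw(G) = 1.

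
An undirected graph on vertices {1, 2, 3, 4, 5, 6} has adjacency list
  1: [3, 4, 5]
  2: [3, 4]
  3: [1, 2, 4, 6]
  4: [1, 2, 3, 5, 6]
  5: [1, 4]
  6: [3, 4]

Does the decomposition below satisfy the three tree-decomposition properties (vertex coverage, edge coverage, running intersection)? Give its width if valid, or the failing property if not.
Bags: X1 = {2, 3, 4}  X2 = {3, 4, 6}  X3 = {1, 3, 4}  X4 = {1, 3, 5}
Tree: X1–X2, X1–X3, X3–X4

No — edge (4,5) lies in no bag.

A tree decomposition must satisfy three properties: every vertex lies in some bag; for every edge, both endpoints lie together in some bag; and for every vertex, the bags containing it form a connected subtree. Here edge (4,5) lies in no bag, so the decomposition is invalid.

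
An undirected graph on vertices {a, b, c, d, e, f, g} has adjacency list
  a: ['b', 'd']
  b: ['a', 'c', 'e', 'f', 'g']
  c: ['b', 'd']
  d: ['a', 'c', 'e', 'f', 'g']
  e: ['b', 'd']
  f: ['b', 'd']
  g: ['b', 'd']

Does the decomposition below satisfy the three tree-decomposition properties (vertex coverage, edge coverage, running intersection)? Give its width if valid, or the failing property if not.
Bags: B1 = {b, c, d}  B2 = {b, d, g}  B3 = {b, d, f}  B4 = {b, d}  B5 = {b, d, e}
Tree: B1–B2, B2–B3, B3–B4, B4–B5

A tree decomposition must satisfy three properties: every vertex lies in some bag; for every edge, both endpoints lie together in some bag; and for every vertex, the bags containing it form a connected subtree. Here vertex a appears in no bag, so the decomposition is invalid.

No — vertex a appears in no bag.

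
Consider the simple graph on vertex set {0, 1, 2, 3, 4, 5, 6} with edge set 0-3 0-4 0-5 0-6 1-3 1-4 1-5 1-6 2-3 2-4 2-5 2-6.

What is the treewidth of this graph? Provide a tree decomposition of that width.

Each bag holds 4 vertices, so the decomposition has width 3, which upper-bounds the treewidth. For the lower bound: the 4 vertex sets {1,4}, {2,3}, {0}, {5} are disjoint, each induces a connected subgraph, and every pair is joined by at least one edge of G. Contracting each set to a single vertex therefore yields K_{4} as a minor, and since treewidth is minor-monotone, tw(G) ≥ tw(K_{4}) = 3. Therefore the treewidth is 3.

Treewidth 3.
One such decomposition:
Bags: B1 = {0, 1, 2, 4}  B2 = {0, 1, 2, 3}  B3 = {0, 1, 2, 5}  B4 = {0, 1, 2, 6}
Tree: B1–B2, B2–B3, B3–B4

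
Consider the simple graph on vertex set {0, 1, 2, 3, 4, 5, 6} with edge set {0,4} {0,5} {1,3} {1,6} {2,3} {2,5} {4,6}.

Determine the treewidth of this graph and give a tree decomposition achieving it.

Treewidth 2.
One such decomposition:
Bags: B1 = {0, 4, 5}  B2 = {4, 5, 6}  B3 = {1, 5, 6}  B4 = {1, 3, 5}  B5 = {2, 3, 5}
Tree: B1–B2, B2–B3, B3–B4, B4–B5

The largest bag has 3 vertices, giving width 2; this decomposition certifies tw(G) ≤ 2. The edges 5–0–4–6–1–3–2–5 form a cycle, so G is not a tree and its treewidth is at least 2. Hence tw(G) = 2 exactly.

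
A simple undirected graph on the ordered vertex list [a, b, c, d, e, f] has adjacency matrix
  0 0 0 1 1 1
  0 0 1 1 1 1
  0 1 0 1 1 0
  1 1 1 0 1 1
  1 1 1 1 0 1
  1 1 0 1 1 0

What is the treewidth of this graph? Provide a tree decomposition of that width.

Treewidth 3.
Bags: B1 = {a, d, e, f}  B2 = {b, d, e, f}  B3 = {b, c, d, e}
Tree: B1–B2, B2–B3

The largest bag has 4 vertices, giving width 3; this decomposition certifies tw(G) ≤ 3. Conversely, {b, c, d, e} is a clique of size 4, and the vertices of any clique must share a bag in every tree decomposition; so some bag has ≥ 4 vertices and tw(G) ≥ 3. The upper and lower bounds meet at 3, so that is the treewidth.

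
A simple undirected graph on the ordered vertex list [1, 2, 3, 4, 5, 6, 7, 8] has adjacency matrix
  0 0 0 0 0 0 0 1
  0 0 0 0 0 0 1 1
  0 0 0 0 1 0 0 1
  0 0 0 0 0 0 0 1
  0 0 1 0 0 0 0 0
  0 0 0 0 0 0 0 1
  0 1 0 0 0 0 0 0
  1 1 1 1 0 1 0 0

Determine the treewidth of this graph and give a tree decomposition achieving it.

Treewidth 1.
One optimal decomposition is:
Bags: B1 = {3, 5}  B2 = {3, 8}  B3 = {6, 8}  B4 = {2, 8}  B5 = {4, 8}  B6 = {1, 8}  B7 = {2, 7}
Tree: B1–B2, B2–B3, B2–B4, B4–B5, B3–B6, B4–B7

The largest bag has 2 vertices, giving width 1; this decomposition certifies tw(G) ≤ 1. Since G has at least one edge (e.g. 5–3), it is not an edgeless graph, so tw(G) ≥ 1. Therefore the treewidth is 1.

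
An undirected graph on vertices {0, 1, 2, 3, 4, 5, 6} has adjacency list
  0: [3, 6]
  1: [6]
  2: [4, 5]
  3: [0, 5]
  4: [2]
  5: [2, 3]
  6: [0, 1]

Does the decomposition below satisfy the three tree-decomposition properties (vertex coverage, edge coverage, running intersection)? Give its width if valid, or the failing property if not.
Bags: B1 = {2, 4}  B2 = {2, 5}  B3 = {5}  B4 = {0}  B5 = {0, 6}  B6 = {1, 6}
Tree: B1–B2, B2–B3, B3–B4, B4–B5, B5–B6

A tree decomposition must satisfy three properties: every vertex lies in some bag; for every edge, both endpoints lie together in some bag; and for every vertex, the bags containing it form a connected subtree. Here vertex 3 appears in no bag, so the decomposition is invalid.

No — vertex 3 appears in no bag.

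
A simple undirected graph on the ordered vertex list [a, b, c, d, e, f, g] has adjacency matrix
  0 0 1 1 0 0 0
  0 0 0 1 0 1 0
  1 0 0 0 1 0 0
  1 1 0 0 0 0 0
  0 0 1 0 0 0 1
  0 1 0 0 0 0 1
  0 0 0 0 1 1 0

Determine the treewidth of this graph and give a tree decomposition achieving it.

Each bag holds 3 vertices, so the decomposition has width 2, which upper-bounds the treewidth. The edges g–e–c–a–d–b–f–g form a cycle, so G is not a tree and its treewidth is at least 2. Therefore the treewidth is 2.

Treewidth 2.
One such decomposition:
Bags: B1 = {c, e, g}  B2 = {a, c, g}  B3 = {a, d, g}  B4 = {b, d, g}  B5 = {b, f, g}
Tree: B1–B2, B2–B3, B3–B4, B4–B5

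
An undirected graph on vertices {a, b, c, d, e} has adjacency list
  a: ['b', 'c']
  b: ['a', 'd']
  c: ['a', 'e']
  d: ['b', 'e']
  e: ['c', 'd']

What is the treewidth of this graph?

A width-2 tree decomposition is:
Bags: B1 = {a, b, d}  B2 = {a, d, e}  B3 = {a, c, e}
Tree: B1–B2, B2–B3
The largest bag has 3 vertices, giving width 2; this decomposition certifies tw(G) ≤ 2. For the lower bound, G contains the cycle a–b–d–e–c–a, so G is not a forest; only forests have treewidth ≤ 1, hence tw(G) ≥ 2. Combining the bounds, tw(G) = 2.

2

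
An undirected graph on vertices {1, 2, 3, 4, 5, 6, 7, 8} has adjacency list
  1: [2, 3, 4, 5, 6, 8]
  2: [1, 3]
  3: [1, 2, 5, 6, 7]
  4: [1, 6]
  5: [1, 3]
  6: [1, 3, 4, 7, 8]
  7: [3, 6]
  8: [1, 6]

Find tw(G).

A width-2 tree decomposition is:
Bags: B1 = {1, 3, 6}  B2 = {3, 6, 7}  B3 = {1, 6, 8}  B4 = {1, 4, 6}  B5 = {1, 2, 3}  B6 = {1, 3, 5}
Tree: B1–B2, B1–B3, B1–B4, B1–B5, B1–B6
Every bag has size at most 3, so the width is 3 − 1 = 2 and tw(G) ≤ 2. On the other hand G contains the 3-clique {1, 6, 8}. A clique must lie in a single bag of any decomposition, so no decomposition can have width below 2. Hence tw(G) = 2 exactly.

2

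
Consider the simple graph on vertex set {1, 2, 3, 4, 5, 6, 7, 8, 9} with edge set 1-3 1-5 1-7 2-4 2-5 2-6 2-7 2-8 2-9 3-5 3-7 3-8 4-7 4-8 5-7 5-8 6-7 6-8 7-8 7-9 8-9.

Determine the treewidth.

3

A width-3 tree decomposition is:
Bags: B1 = {3, 5, 7, 8}  B2 = {2, 5, 7, 8}  B3 = {1, 3, 5, 7}  B4 = {2, 6, 7, 8}  B5 = {2, 4, 7, 8}  B6 = {2, 7, 8, 9}
Tree: B1–B2, B1–B3, B2–B4, B4–B5, B5–B6
The largest bag has 4 vertices, giving width 3; this decomposition certifies tw(G) ≤ 3. Conversely, {2, 7, 8, 9} is a clique of size 4, and the vertices of any clique must share a bag in every tree decomposition; so some bag has ≥ 4 vertices and tw(G) ≥ 3. Therefore the treewidth is 3.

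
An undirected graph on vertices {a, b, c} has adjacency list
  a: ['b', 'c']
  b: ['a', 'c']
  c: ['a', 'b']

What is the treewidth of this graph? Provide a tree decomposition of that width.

With just one bag of size 3, the width is 3 − 1 = 2, so tw(G) ≤ 2. Conversely, {a, b, c} is a clique of size 3, and the vertices of any clique must share a bag in every tree decomposition; so some bag has ≥ 3 vertices and tw(G) ≥ 2. Hence tw(G) = 2 exactly.

Treewidth 2.
One such decomposition:
Bags: B1 = {a, b, c}
Tree: (single bag)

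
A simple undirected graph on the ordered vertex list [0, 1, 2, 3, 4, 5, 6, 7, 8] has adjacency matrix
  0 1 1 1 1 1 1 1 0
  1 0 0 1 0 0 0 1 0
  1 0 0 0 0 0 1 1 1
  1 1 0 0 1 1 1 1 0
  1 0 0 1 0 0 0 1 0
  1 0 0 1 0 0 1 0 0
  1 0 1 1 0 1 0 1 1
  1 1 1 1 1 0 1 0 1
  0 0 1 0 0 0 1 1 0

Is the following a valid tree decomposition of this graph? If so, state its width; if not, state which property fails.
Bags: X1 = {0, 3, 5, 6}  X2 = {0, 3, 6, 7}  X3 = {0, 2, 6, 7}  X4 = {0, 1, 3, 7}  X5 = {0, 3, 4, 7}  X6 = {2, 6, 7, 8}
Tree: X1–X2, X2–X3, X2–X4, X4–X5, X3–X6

Yes; width 3.

Every vertex of G appears in some bag (union = {0, 1, 2, 3, 4, 5, 6, 7, 8}); every edge is covered by a bag; and for each vertex v the set of bags containing v is connected in the bag tree. The decomposition is therefore valid. The largest bag has 4 vertices, so the width is 3.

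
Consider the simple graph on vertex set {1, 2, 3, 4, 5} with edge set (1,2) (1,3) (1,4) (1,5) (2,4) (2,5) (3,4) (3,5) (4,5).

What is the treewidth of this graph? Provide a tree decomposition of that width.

Treewidth 3.
One such decomposition:
Bags: B1 = {1, 2, 4, 5}  B2 = {1, 3, 4, 5}
Tree: B1–B2

The largest bag has 4 vertices, giving width 3; this decomposition certifies tw(G) ≤ 3. For the lower bound, the 4 vertices {1, 2, 4, 5} are pairwise adjacent, and any tree decomposition puts a clique entirely inside one bag — forcing width ≥ 3. Combining the bounds, tw(G) = 3.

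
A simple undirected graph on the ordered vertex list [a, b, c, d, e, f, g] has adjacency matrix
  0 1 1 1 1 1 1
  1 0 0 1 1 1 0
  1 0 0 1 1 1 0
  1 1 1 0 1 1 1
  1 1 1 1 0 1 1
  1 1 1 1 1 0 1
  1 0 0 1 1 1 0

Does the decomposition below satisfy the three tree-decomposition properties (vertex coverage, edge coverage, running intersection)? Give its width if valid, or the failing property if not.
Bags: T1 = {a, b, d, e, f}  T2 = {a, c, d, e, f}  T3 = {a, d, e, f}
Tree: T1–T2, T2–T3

No — vertex g appears in no bag.

A tree decomposition must satisfy three properties: every vertex lies in some bag; for every edge, both endpoints lie together in some bag; and for every vertex, the bags containing it form a connected subtree. Here vertex g appears in no bag, so the decomposition is invalid.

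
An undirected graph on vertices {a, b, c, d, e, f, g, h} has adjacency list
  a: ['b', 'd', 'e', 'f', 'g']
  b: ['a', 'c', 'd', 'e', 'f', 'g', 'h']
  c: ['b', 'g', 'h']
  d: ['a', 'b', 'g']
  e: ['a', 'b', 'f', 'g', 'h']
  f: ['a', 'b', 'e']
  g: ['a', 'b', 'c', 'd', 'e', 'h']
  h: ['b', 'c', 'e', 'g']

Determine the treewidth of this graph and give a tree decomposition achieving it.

Every bag has size at most 4, so the width is 4 − 1 = 3 and tw(G) ≤ 3. For the lower bound, the 4 vertices {a, b, d, g} are pairwise adjacent, and any tree decomposition puts a clique entirely inside one bag — forcing width ≥ 3. Hence tw(G) = 3 exactly.

Treewidth 3.
One such decomposition:
Bags: B1 = {a, b, e, g}  B2 = {b, e, g, h}  B3 = {b, c, g, h}  B4 = {a, b, d, g}  B5 = {a, b, e, f}
Tree: B1–B2, B2–B3, B1–B4, B1–B5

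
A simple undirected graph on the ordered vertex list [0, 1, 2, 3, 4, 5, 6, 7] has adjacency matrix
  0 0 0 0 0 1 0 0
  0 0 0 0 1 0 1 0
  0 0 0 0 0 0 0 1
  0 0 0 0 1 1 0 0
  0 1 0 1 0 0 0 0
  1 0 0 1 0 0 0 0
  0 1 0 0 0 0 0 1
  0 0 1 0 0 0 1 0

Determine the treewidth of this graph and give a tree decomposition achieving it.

Each bag holds 2 vertices, so the decomposition has width 1, which upper-bounds the treewidth. G has an edge, so its treewidth is at least 1. Therefore the treewidth is 1.

Treewidth 1.
One optimal decomposition is:
Bags: B1 = {2, 7}  B2 = {6, 7}  B3 = {1, 6}  B4 = {1, 4}  B5 = {3, 4}  B6 = {3, 5}  B7 = {0, 5}
Tree: B1–B2, B2–B3, B3–B4, B4–B5, B5–B6, B6–B7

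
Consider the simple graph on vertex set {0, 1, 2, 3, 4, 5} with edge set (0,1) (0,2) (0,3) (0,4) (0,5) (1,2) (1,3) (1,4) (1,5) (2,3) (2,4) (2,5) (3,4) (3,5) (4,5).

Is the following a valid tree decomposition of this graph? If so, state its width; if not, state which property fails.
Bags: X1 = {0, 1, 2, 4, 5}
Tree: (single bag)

No — vertex 3 appears in no bag.

A tree decomposition must satisfy three properties: every vertex lies in some bag; for every edge, both endpoints lie together in some bag; and for every vertex, the bags containing it form a connected subtree. Here vertex 3 appears in no bag, so the decomposition is invalid.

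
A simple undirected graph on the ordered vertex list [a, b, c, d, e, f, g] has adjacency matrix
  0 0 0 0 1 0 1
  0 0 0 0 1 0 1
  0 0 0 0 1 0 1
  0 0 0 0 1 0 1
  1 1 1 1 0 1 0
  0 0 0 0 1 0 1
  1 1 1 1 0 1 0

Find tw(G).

A width-2 tree decomposition is:
Bags: B1 = {b, e, g}  B2 = {d, e, g}  B3 = {e, f, g}  B4 = {c, e, g}  B5 = {a, e, g}
Tree: B1–B2, B2–B3, B3–B4, B4–B5
Every bag has size at most 3, so the width is 3 − 1 = 2 and tw(G) ≤ 2. For the lower bound, G contains the cycle g–b–e–d–g, so G is not a forest; only forests have treewidth ≤ 1, hence tw(G) ≥ 2. Hence tw(G) = 2 exactly.

2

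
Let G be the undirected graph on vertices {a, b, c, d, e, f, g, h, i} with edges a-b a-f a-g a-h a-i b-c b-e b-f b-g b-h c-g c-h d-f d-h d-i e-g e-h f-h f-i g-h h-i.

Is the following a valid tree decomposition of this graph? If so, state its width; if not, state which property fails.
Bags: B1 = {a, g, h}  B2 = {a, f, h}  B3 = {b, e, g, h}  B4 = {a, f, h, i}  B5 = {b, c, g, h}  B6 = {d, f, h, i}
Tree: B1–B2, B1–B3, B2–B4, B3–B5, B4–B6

No — edge (b,a) lies in no bag.

A tree decomposition must satisfy three properties: every vertex lies in some bag; for every edge, both endpoints lie together in some bag; and for every vertex, the bags containing it form a connected subtree. Here edge (b,a) lies in no bag, so the decomposition is invalid.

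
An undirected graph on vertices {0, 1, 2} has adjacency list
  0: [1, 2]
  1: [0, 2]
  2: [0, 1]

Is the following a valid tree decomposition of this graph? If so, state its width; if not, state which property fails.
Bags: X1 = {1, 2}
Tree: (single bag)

A tree decomposition must satisfy three properties: every vertex lies in some bag; for every edge, both endpoints lie together in some bag; and for every vertex, the bags containing it form a connected subtree. Here vertex 0 appears in no bag, so the decomposition is invalid.

No — vertex 0 appears in no bag.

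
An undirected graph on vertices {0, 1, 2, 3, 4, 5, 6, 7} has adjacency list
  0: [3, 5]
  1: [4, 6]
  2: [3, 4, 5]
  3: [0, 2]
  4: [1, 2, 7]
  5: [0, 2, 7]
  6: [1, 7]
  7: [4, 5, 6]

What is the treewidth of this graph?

A width-2 tree decomposition is:
Bags: B1 = {1, 6, 7}  B2 = {1, 4, 7}  B3 = {4, 5, 7}  B4 = {2, 4, 5}  B5 = {0, 2, 5}  B6 = {0, 2, 3}
Tree: B1–B2, B2–B3, B3–B4, B4–B5, B5–B6
Each bag holds 3 vertices, so the decomposition has width 2, which upper-bounds the treewidth. For the lower bound, G contains the cycle 6–1–4–7–6, so G is not a forest; only forests have treewidth ≤ 1, hence tw(G) ≥ 2. Therefore the treewidth is 2.

2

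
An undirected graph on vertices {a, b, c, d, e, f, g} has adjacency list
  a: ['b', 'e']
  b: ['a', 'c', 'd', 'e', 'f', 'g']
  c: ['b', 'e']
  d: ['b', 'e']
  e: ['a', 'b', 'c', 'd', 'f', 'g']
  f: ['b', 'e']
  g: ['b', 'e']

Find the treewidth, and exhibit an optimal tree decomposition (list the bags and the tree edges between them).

Each bag holds 3 vertices, so the decomposition has width 2, which upper-bounds the treewidth. For the lower bound, the 3 vertices {b, d, e} are pairwise adjacent, and any tree decomposition puts a clique entirely inside one bag — forcing width ≥ 2. The upper and lower bounds meet at 2, so that is the treewidth.

Treewidth 2.
One such decomposition:
Bags: B1 = {b, d, e}  B2 = {a, b, e}  B3 = {b, c, e}  B4 = {b, e, g}  B5 = {b, e, f}
Tree: B1–B2, B1–B3, B2–B4, B4–B5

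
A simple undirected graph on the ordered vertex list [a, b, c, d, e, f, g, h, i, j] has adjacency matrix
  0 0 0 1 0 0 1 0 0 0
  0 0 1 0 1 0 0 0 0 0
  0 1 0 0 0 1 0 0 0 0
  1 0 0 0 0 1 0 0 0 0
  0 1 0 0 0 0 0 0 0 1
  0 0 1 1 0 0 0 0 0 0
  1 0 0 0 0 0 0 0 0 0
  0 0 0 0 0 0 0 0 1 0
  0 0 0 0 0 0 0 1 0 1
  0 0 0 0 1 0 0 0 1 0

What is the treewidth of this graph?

A width-1 tree decomposition is:
Bags: B1 = {a, g}  B2 = {a, d}  B3 = {d, f}  B4 = {c, f}  B5 = {b, c}  B6 = {b, e}  B7 = {e, j}  B8 = {i, j}  B9 = {h, i}
Tree: B1–B2, B2–B3, B3–B4, B4–B5, B5–B6, B6–B7, B7–B8, B8–B9
The largest bag has 2 vertices, giving width 1; this decomposition certifies tw(G) ≤ 1. G has an edge, so its treewidth is at least 1. Therefore the treewidth is 1.

1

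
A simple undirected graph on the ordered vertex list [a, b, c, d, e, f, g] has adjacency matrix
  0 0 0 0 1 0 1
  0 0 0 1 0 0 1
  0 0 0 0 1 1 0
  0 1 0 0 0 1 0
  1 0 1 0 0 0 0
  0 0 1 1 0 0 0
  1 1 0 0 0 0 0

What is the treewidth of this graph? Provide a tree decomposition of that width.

Each bag holds 3 vertices, so the decomposition has width 2, which upper-bounds the treewidth. Since a–g–b–d–f–c–e–a is a cycle in G, G is not acyclic. Forests are exactly the graphs of treewidth ≤ 1, so tw(G) ≥ 2. Hence tw(G) = 2 exactly.

Treewidth 2.
One optimal decomposition is:
Bags: B1 = {a, b, g}  B2 = {a, b, d}  B3 = {a, d, f}  B4 = {a, c, f}  B5 = {a, c, e}
Tree: B1–B2, B2–B3, B3–B4, B4–B5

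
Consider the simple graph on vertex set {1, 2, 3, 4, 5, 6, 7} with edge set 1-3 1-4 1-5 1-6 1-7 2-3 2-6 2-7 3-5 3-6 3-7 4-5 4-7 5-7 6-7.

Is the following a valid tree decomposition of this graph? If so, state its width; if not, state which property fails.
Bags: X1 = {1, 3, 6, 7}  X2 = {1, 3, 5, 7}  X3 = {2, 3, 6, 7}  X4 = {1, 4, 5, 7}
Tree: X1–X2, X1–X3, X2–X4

Yes; width 3.

Vertex coverage: the bags together contain {1, 2, 3, 4, 5, 6, 7}, the full vertex set. Edge coverage: each edge of G has both endpoints in at least one bag. Running intersection: for every vertex, the bags containing it form a connected subtree. All three properties hold, so this is a valid tree decomposition of width max|bag| − 1 = 3, and hence tw(G) ≤ 3.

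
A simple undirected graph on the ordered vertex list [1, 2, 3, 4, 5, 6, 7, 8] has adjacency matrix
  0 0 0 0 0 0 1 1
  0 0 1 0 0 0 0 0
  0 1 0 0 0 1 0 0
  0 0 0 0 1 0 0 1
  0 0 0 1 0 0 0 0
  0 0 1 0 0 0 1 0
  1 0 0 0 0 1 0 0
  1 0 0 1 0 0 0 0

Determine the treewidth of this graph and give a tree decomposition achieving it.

Treewidth 1.
One optimal decomposition is:
Bags: B1 = {4, 5}  B2 = {4, 8}  B3 = {1, 8}  B4 = {1, 7}  B5 = {6, 7}  B6 = {3, 6}  B7 = {2, 3}
Tree: B1–B2, B2–B3, B3–B4, B4–B5, B5–B6, B6–B7

Every bag has size at most 2, so the width is 2 − 1 = 1 and tw(G) ≤ 1. Since G has at least one edge (e.g. 5–4), it is not an edgeless graph, so tw(G) ≥ 1. The upper and lower bounds meet at 1, so that is the treewidth.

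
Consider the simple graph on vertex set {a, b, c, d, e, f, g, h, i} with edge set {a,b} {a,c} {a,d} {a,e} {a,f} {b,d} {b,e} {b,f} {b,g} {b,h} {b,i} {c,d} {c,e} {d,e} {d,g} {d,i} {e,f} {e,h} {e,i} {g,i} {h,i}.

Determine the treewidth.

A width-3 tree decomposition is:
Bags: B1 = {a, c, d, e}  B2 = {a, b, d, e}  B3 = {b, d, e, i}  B4 = {b, d, g, i}  B5 = {b, e, h, i}  B6 = {a, b, e, f}
Tree: B1–B2, B2–B3, B3–B4, B3–B5, B2–B6
Each bag holds 4 vertices, so the decomposition has width 3, which upper-bounds the treewidth. On the other hand G contains the 4-clique {a, c, d, e}. A clique must lie in a single bag of any decomposition, so no decomposition can have width below 3. Therefore the treewidth is 3.

3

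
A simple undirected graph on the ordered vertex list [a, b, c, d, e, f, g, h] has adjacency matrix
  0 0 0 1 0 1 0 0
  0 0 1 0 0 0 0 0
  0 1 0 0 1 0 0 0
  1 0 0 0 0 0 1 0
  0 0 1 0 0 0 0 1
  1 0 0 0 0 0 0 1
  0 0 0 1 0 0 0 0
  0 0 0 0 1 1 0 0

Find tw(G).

A width-1 tree decomposition is:
Bags: B1 = {b, c}  B2 = {c, e}  B3 = {e, h}  B4 = {f, h}  B5 = {a, f}  B6 = {a, d}  B7 = {d, g}
Tree: B1–B2, B2–B3, B3–B4, B4–B5, B5–B6, B6–B7
The largest bag has 2 vertices, giving width 1; this decomposition certifies tw(G) ≤ 1. G has an edge, so its treewidth is at least 1. Therefore the treewidth is 1.

1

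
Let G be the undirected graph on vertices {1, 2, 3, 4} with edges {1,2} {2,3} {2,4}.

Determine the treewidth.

1

A width-1 tree decomposition is:
Bags: B1 = {2, 3}  B2 = {2, 4}  B3 = {1, 2}
Tree: B1–B2, B2–B3
The largest bag has 2 vertices, giving width 1; this decomposition certifies tw(G) ≤ 1. Since G has at least one edge (e.g. 3–2), it is not an edgeless graph, so tw(G) ≥ 1. Therefore the treewidth is 1.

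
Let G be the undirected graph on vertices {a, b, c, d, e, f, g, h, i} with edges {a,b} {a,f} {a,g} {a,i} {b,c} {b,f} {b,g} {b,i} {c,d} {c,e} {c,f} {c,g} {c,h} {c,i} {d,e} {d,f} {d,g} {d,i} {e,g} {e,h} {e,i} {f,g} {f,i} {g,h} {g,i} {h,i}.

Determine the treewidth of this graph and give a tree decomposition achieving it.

Treewidth 4.
One optimal decomposition is:
Bags: B1 = {c, d, f, g, i}  B2 = {c, d, e, g, i}  B3 = {b, c, f, g, i}  B4 = {a, b, f, g, i}  B5 = {c, e, g, h, i}
Tree: B1–B2, B1–B3, B3–B4, B2–B5

Every bag has size at most 5, so the width is 5 − 1 = 4 and tw(G) ≤ 4. For the lower bound, the 5 vertices {c, d, e, g, i} are pairwise adjacent, and any tree decomposition puts a clique entirely inside one bag — forcing width ≥ 4. Combining the bounds, tw(G) = 4.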